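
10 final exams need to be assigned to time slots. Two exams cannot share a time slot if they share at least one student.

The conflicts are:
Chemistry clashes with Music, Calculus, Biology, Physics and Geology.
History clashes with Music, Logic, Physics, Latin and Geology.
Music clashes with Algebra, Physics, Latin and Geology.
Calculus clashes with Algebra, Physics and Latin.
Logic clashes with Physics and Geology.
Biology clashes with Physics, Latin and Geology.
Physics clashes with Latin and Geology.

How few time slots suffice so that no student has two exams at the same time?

Chemistry, Music, Physics, Geology pairwise conflict, so at least 4 time slots are needed.
4 time slots suffice: time slot 1 → {Algebra, Physics}; time slot 2 → {Latin, Geology}; time slot 3 → {Music, Calculus, Logic, Biology}; time slot 4 → {Chemistry, History}. No two conflicting exams share a time slot.

4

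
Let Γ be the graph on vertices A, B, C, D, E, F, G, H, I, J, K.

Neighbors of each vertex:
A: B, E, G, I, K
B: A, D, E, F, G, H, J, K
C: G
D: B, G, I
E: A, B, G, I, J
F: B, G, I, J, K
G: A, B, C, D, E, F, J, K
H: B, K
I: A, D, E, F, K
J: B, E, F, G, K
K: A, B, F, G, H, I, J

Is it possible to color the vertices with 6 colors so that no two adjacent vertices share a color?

The chromatic number is 5. B, F, G, J, K form a clique, so at least 5 colors are needed.
A valid assignment using 5 colors: A=yellow, B=red, C=red, D=green, E=green, F=yellow, G=blue, H=blue, I=red, J=purple, K=green.
Since 6 ≥ 5, a proper 6-coloring certainly exists.

Yes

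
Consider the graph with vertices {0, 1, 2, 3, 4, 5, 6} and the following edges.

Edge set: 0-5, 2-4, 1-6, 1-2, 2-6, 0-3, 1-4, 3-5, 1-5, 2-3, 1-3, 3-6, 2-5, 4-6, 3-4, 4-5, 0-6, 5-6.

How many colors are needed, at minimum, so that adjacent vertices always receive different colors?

1, 2, 3, 4, 5, 6 form a clique, so at least 6 colors are needed.
6 colors suffice: color red → {5}; color blue → {6}; color green → {3}; color yellow → {0, 4}; color purple → {2}; color orange → {1}. Each edge has distinct colors on its endpoints.

6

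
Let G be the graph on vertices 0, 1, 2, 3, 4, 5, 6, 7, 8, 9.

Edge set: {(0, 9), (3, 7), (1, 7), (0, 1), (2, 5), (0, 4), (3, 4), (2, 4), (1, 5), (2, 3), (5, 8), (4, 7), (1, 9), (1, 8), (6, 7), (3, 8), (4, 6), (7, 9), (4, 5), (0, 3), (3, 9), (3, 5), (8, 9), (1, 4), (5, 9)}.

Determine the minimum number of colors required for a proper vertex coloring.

1, 5, 8, 9 form a clique, so at least 4 colors are needed.
4 colors suffice: color red → {4, 9}; color blue → {1, 3, 6}; color green → {0, 5, 7}; color yellow → {2, 8}. Each edge has distinct colors on its endpoints.

4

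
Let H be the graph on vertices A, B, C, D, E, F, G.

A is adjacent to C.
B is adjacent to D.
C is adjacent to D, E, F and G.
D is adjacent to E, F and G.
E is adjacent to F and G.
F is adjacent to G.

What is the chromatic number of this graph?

5

C, D, E, F, G are pairwise adjacent (a clique of size 5), so at least 5 colors are needed.
5 colors suffice: color red → {A, D}; color blue → {B, C}; color green → {F}; color yellow → {E}; color purple → {G}. Every edge joins two different colors.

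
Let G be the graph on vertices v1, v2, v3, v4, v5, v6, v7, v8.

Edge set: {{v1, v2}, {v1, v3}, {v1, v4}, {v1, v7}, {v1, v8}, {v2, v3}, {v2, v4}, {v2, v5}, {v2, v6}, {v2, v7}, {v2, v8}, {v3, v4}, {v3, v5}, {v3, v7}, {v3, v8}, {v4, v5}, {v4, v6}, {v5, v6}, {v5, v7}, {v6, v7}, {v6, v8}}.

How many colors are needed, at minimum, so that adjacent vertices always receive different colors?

4

v2, v5, v6, v7 are pairwise adjacent (a clique of size 4), so at least 4 colors are needed.
A valid assignment using 4 colors: v1=Y, v2=R, v3=B, v4=G, v5=Y, v6=B, v7=G, v8=G. Every edge joins two different colors.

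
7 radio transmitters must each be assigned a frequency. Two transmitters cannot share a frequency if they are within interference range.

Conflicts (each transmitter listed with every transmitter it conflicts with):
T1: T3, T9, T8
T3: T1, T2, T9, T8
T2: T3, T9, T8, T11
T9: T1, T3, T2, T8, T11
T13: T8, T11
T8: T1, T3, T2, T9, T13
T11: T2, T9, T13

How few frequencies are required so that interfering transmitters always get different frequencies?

4

T3, T2, T9, T8 all conflict with each other, so at least 4 frequencies are needed.
4 frequencies suffice: T1=3, T3=4, T2=3, T9=2, T13=2, T8=1, T11=1. Each listed conflict is separated.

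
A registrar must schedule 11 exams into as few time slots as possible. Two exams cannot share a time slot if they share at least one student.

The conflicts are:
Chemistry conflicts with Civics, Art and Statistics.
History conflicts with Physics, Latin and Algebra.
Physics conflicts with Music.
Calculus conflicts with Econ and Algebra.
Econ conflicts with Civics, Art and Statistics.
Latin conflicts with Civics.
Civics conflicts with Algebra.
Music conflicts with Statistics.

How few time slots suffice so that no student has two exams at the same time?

The cycle Music-Statistics-Chemistry-Civics-Algebra-History-Physics-Music has odd length 7, so it cannot be 2-colored; at least 3 time slots are needed.
3 time slots suffice: Chemistry=2, History=1, Physics=2, Calculus=1, Econ=2, Latin=2, Civics=1, Music=3, Art=1, Algebra=2, Statistics=1. Each listed conflict is separated.

3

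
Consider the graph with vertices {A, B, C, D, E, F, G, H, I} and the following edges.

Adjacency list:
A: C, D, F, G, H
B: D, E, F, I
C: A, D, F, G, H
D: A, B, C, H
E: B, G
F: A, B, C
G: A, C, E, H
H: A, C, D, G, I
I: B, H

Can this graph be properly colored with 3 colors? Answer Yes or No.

No

A, C, G, H are pairwise adjacent (a clique of size 4), so at least 4 colors are needed.
So 3 colors are not enough.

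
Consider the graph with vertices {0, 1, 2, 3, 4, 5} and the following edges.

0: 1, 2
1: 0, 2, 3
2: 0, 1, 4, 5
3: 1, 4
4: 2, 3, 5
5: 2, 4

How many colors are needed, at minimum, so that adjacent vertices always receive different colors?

2, 4, 5 are mutually adjacent, so at least 3 colors are needed.
One proper 3-coloring: 0=green, 1=blue, 2=red, 3=red, 4=blue, 5=green. Each edge has distinct colors on its endpoints.

3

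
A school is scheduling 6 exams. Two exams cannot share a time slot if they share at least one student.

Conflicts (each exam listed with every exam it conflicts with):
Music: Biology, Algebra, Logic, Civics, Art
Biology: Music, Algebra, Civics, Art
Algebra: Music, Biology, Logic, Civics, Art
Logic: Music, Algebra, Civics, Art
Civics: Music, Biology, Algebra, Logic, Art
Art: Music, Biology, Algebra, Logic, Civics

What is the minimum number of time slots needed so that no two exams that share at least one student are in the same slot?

5

Music, Biology, Algebra, Civics, Art pairwise conflict, so at least 5 time slots are needed.
5 time slots suffice: time slot 1 → {Art}; time slot 2 → {Civics}; time slot 3 → {Algebra}; time slot 4 → {Music}; time slot 5 → {Biology, Logic}. No two conflicting exams share a time slot.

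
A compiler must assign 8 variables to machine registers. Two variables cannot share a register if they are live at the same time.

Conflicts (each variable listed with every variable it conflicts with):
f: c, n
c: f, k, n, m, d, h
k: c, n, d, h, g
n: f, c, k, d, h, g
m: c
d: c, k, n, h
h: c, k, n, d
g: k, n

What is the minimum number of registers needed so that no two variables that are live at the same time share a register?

5

c, k, n, d, h pairwise conflict, so at least 5 registers are needed.
5 registers suffice: register 1 → {c, g}; register 2 → {n, m}; register 3 → {f, k}; register 4 → {d}; register 5 → {h}. Each listed conflict is separated.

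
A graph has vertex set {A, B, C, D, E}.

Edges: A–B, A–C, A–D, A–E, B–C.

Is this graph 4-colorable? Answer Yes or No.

Yes

The chromatic number is 3. A, B, C are pairwise adjacent, so at least 3 colors are needed.
3 colors suffice: color 1 → {A}; color 2 → {C, D, E}; color 3 → {B}.
Since 4 ≥ 3, a proper 4-coloring certainly exists.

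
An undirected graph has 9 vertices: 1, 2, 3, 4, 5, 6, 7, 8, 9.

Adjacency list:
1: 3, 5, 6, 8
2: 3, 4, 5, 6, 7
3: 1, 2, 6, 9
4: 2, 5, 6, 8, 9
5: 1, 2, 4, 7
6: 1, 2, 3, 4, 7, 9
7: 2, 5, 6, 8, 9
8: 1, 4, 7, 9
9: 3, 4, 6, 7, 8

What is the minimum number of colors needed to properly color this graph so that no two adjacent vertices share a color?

3

4, 8, 9 form a triangle, so at least 3 colors are needed.
3 colors suffice: color a → {5, 6, 8}; color b → {1, 2, 9}; color c → {3, 4, 7}. No two adjacent vertices share a color.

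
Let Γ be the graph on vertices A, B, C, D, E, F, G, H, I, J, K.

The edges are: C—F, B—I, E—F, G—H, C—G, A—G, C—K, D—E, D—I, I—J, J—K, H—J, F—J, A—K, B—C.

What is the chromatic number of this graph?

3

The cycle D-E-F-J-I-D has odd length 5, so it cannot be 2-colored; at least 3 colors are needed.
3 colors suffice: color red → {A, C, E, J}; color blue → {F, G, I, K}; color green → {B, D, H}. Every edge joins two different colors.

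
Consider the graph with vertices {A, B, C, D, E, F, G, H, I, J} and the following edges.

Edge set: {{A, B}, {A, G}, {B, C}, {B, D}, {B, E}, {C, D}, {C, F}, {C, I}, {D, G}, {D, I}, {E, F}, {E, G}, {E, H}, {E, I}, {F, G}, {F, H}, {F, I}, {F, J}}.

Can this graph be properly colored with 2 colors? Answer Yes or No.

E, F, G form a triangle, so at least 3 colors are needed.
So 2 colors are not enough.

No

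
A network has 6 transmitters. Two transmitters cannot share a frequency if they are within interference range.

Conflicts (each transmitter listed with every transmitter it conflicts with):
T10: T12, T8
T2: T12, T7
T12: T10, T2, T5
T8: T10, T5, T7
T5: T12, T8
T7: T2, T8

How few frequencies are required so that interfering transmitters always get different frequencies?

3

The cycle T7-T8-T10-T12-T2-T7 has odd length 5, so it cannot be 2-colored; at least 3 frequencies are needed.
Using 3 frequencies: T10=2, T2=3, T12=1, T8=1, T5=2, T7=2. Every pair that conflicts lands in different frequencies.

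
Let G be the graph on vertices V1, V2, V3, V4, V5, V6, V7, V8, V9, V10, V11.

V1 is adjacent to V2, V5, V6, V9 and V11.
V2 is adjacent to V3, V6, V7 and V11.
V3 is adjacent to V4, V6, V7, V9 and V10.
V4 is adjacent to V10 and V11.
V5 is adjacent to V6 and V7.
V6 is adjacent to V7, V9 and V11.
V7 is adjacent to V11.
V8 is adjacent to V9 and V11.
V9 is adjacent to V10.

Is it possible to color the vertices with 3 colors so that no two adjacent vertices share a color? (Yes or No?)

V2, V3, V6, V7 are pairwise adjacent (a clique of size 4), so at least 4 colors are needed.
So 3 colors are not enough.

No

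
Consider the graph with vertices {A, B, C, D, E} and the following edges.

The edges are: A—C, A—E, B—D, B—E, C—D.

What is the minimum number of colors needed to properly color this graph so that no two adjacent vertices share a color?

The cycle C-D-B-E-A-C has odd length 5, so it cannot be 2-colored; at least 3 colors are needed.
3 colors suffice: A=1, B=1, C=3, D=2, E=2. Each edge has distinct colors on its endpoints.

3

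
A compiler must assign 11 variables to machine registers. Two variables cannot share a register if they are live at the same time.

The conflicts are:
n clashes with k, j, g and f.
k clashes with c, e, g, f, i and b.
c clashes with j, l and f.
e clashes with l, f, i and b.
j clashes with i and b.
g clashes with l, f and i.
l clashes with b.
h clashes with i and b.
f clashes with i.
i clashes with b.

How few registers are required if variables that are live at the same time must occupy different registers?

4

n, k, g, f are mutually in conflict, so at least 4 registers are needed.
4 registers suffice: register 1 → {k, j, l, h}; register 2 → {n, c, i}; register 3 → {f, b}; register 4 → {e, g}. Each listed conflict is separated.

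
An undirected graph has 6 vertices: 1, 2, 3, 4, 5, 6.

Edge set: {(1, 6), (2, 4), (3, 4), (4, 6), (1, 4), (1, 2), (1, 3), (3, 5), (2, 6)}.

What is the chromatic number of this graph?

1, 2, 4, 6 are mutually adjacent (a clique of size 4), so at least 4 colors are needed.
4 colors suffice: 1=a, 2=c, 3=c, 4=b, 5=a, 6=d. Every edge joins two different colors.

4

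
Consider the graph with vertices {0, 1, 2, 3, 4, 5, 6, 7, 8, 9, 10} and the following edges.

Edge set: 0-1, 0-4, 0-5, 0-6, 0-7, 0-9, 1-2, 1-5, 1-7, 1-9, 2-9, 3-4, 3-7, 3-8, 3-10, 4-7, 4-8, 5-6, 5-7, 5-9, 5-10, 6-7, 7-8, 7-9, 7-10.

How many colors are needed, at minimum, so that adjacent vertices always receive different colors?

0, 1, 5, 7, 9 form a clique, so at least 5 colors are needed.
5 colors suffice: 0=c, 1=e, 2=a, 3=c, 4=b, 5=b, 6=d, 7=a, 8=d, 9=d, 10=d. Each edge has distinct colors on its endpoints.

5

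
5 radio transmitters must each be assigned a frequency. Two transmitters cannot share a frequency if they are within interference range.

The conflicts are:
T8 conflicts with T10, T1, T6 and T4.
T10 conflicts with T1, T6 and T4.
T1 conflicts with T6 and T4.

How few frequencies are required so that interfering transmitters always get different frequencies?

T8, T10, T1, T4 pairwise conflict, so at least 4 frequencies are needed.
Using 4 frequencies: T8=2, T10=3, T1=1, T6=4, T4=4. Every pair that conflicts lands in different frequencies.

4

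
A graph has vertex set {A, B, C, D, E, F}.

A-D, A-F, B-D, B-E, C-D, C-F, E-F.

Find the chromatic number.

The cycle D-A-F-E-B-D has odd length 5, so it cannot be 2-colored; at least 3 colors are needed.
3 colors suffice: color 1 → {D, F}; color 2 → {A, B, C}; color 3 → {E}. Each edge has distinct colors on its endpoints.

3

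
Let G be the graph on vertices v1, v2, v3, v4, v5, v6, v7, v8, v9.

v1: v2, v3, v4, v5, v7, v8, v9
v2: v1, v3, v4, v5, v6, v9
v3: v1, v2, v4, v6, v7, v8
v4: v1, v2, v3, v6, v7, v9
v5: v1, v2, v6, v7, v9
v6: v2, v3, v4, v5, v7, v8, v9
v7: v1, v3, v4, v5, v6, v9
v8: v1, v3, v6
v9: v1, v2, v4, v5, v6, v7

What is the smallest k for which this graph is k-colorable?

4

v1, v4, v7, v9 form a clique, so at least 4 colors are needed.
4 colors suffice: color 1 → {v1, v6}; color 2 → {v4, v5, v8}; color 3 → {v2, v7}; color 4 → {v3, v9}. No two adjacent vertices share a color.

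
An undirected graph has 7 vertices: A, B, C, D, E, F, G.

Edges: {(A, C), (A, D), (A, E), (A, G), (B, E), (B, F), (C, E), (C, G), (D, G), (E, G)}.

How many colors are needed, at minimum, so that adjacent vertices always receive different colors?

A, C, E, G are pairwise adjacent (a clique of size 4), so at least 4 colors are needed.
4 colors suffice: color 1 → {B, G}; color 2 → {D, E, F}; color 3 → {A}; color 4 → {C}. No two adjacent vertices share a color.

4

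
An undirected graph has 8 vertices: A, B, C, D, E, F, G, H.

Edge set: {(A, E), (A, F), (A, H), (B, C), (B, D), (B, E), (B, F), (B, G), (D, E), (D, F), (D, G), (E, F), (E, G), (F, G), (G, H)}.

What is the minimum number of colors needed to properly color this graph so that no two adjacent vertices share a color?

5

B, D, E, F, G are mutually adjacent (a clique of size 5), so at least 5 colors are needed.
5 colors suffice: A=blue, B=blue, C=red, D=purple, E=green, F=red, G=yellow, H=red. No two adjacent vertices share a color.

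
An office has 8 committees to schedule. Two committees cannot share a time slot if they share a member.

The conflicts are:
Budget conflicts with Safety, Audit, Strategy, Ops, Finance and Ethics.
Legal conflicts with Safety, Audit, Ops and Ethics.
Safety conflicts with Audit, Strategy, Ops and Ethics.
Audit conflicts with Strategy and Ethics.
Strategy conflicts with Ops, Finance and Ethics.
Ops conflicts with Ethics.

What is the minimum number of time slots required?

Budget, Safety, Strategy, Ops, Ethics are mutually in conflict, so at least 5 time slots are needed.
5 time slots suffice: Budget=4, Legal=2, Safety=1, Audit=5, Strategy=2, Ops=5, Finance=1, Ethics=3. Every pair that conflicts lands in different time slots.

5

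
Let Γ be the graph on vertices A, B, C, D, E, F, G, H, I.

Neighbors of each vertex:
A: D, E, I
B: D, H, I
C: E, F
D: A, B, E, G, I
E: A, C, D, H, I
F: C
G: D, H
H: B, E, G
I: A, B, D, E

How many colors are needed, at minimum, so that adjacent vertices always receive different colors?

A, D, E, I are mutually adjacent (a clique of size 4), so at least 4 colors are needed.
A valid assignment using 4 colors: A=4, B=1, C=2, D=2, E=1, F=1, G=1, H=2, I=3. Every edge joins two different colors.

4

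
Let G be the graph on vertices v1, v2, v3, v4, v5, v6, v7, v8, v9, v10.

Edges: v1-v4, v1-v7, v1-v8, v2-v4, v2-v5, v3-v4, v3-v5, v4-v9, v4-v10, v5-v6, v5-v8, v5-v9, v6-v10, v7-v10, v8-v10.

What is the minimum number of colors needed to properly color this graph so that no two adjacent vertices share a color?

The cycle v5-v2-v4-v10-v6-v5 has odd length 5, so it cannot be 2-colored; at least 3 colors are needed.
3 colors suffice: color 1 → {v4, v5, v7}; color 2 → {v1, v2, v3, v9, v10}; color 3 → {v6, v8}. Each edge has distinct colors on its endpoints.

3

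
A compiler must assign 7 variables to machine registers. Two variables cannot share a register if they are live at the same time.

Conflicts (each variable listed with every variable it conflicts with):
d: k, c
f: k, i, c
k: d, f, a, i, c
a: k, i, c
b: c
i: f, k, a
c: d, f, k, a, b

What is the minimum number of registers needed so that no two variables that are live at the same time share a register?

f, k, i pairwise conflict, so at least 3 registers are needed.
3 registers suffice: register 1 → {k, b}; register 2 → {i, c}; register 3 → {d, f, a}. Every pair that conflicts lands in different registers.

3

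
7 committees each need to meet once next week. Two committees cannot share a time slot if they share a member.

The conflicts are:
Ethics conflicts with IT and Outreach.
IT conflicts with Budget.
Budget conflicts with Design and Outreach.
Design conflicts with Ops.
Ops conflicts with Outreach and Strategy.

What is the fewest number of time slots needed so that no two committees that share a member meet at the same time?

Budget and Design conflict, so at least 2 time slots are needed.
2 time slots suffice: time slot 1 → {Ethics, Budget, Ops}; time slot 2 → {IT, Design, Outreach, Strategy}. No two conflicting committees share a time slot.

2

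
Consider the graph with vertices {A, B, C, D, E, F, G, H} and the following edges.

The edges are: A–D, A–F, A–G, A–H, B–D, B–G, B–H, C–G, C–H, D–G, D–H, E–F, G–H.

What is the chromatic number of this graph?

4

B, D, G, H are mutually adjacent (a clique of size 4), so at least 4 colors are needed.
One proper 4-coloring: A=3, B=3, C=3, D=4, E=2, F=1, G=2, H=1. Each edge has distinct colors on its endpoints.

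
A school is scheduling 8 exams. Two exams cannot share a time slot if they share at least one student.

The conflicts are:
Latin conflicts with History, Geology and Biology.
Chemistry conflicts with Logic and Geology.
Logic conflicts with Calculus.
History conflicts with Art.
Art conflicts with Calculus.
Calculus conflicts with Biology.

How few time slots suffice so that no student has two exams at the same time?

The cycle Latin-History-Art-Calculus-Biology-Latin has odd length 5, so it cannot be 2-colored; at least 3 time slots are needed.
A valid assignment using 3 time slots: Latin=1, Chemistry=1, Logic=2, History=3, Art=2, Geology=2, Calculus=1, Biology=2. Every pair that conflicts lands in different time slots.

3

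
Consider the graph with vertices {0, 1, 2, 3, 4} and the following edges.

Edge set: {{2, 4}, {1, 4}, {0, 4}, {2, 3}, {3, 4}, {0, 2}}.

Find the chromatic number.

0, 2, 4 form a triangle, so at least 3 colors are needed.
3 colors suffice: color red → {4}; color blue → {1, 2}; color green → {0, 3}. No two adjacent vertices share a color.

3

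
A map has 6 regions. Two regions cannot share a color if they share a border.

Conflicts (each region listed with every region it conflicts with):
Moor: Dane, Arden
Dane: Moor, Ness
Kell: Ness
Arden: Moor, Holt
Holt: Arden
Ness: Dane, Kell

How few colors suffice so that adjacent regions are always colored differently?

2

Moor and Arden conflict, so at least 2 colors are needed.
2 colors suffice: color 1 → {Moor, Holt, Ness}; color 2 → {Dane, Kell, Arden}. Each listed conflict is separated.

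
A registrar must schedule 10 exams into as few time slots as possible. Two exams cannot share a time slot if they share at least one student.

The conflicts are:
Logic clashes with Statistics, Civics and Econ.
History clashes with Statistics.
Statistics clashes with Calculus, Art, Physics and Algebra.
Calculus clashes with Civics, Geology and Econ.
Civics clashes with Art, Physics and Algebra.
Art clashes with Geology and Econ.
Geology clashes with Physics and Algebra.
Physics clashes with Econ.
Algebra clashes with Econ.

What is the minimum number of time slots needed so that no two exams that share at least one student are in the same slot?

2

Statistics and Physics conflict, so at least 2 time slots are needed.
2 time slots suffice: time slot 1 → {Statistics, Civics, Geology, Econ}; time slot 2 → {Logic, History, Calculus, Art, Physics, Algebra}. Each listed conflict is separated.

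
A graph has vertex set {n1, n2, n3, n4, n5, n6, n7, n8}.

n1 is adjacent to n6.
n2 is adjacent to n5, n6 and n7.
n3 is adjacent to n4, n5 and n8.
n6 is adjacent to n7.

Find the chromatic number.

n2, n6, n7 form a triangle, so at least 3 colors are needed.
3 colors suffice: color 1 → {n1, n2, n3}; color 2 → {n4, n5, n6, n8}; color 3 → {n7}. Every edge joins two different colors.

3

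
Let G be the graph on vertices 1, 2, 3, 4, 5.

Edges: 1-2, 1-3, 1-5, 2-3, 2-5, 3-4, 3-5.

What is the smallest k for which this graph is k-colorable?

4

1, 2, 3, 5 are mutually adjacent (a clique of size 4), so at least 4 colors are needed.
4 colors suffice: color red → {3}; color blue → {2, 4}; color green → {1}; color yellow → {5}. Every edge joins two different colors.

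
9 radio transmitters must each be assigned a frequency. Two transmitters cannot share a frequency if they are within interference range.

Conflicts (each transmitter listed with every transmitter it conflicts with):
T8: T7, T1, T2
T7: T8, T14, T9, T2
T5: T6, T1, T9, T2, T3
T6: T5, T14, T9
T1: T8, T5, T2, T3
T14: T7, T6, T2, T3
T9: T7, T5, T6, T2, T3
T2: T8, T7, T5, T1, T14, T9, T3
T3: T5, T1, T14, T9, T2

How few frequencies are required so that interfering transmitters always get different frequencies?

T5, T1, T2, T3 all conflict with each other, so at least 4 frequencies are needed.
4 frequencies suffice: frequency 1 → {T6, T2}; frequency 2 → {T1, T14, T9}; frequency 3 → {T7, T3}; frequency 4 → {T8, T5}. Every pair that conflicts lands in different frequencies.

4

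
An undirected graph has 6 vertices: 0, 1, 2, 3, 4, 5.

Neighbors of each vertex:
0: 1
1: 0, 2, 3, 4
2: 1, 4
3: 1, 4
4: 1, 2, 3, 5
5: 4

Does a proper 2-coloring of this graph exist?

No

1, 3, 4 are pairwise adjacent, so at least 3 colors are needed.
So 2 colors are not enough.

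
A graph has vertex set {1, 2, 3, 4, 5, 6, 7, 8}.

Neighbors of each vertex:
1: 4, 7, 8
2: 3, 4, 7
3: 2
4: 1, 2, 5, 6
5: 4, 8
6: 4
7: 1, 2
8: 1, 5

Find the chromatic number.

2

1 and 7 are adjacent, so at least 2 colors are needed.
2 colors suffice: 1=blue, 2=blue, 3=red, 4=red, 5=blue, 6=blue, 7=red, 8=red. Each edge has distinct colors on its endpoints.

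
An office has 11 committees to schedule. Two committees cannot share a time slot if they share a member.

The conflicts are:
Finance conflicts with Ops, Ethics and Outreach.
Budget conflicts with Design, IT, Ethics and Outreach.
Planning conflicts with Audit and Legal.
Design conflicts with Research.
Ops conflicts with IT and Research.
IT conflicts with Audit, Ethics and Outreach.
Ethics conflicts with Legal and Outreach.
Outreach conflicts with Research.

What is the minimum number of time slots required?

4

Budget, IT, Ethics, Outreach are mutually in conflict, so at least 4 time slots are needed.
4 time slots suffice: Finance=3, Budget=4, Planning=1, Design=2, Ops=2, IT=3, Audit=2, Ethics=1, Legal=2, Outreach=2, Research=1. No two conflicting committees share a time slot.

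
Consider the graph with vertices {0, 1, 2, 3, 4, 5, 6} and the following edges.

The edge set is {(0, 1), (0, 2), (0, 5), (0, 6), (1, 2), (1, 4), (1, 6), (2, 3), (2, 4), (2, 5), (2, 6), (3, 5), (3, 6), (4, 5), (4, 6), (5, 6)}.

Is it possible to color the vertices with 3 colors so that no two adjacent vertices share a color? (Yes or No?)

No

0, 1, 2, 6 are mutually adjacent (a clique of size 4), so at least 4 colors are needed.
So 3 colors are not enough.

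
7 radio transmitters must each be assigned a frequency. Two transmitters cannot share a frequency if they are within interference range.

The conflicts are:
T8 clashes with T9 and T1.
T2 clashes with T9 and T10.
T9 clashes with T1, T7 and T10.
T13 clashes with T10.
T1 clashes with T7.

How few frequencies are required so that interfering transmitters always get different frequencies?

3

T2, T9, T10 all conflict with each other, so at least 3 frequencies are needed.
A valid assignment using 3 frequencies: T8=3, T2=3, T9=1, T13=1, T1=2, T7=3, T10=2. Each listed conflict is separated.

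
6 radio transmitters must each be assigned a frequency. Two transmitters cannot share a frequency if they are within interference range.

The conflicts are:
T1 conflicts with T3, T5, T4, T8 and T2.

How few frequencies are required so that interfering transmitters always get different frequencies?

2

T1 and T5 conflict, so at least 2 frequencies are needed.
2 frequencies suffice: frequency 1 → {T1}; frequency 2 → {T3, T5, T4, T8, T2}. Each listed conflict is separated.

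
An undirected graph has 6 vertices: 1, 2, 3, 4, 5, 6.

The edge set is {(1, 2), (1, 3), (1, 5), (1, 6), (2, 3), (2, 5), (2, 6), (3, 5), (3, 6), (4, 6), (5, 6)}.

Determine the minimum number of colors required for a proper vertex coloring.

5

1, 2, 3, 5, 6 form a clique, so at least 5 colors are needed.
5 colors suffice: color red → {6}; color blue → {2, 4}; color green → {3}; color yellow → {1}; color purple → {5}. No two adjacent vertices share a color.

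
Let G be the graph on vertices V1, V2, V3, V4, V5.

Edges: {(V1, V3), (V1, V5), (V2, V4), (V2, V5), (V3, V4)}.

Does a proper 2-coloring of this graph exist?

The cycle V4-V2-V5-V1-V3-V4 has odd length 5, so it cannot be 2-colored; at least 3 colors are needed.
So 2 colors are not enough.

No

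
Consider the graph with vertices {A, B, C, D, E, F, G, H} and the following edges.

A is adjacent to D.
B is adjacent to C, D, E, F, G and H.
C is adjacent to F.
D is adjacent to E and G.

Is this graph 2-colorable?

B, D, E are mutually adjacent, so at least 3 colors are needed.
So 2 colors are not enough.

No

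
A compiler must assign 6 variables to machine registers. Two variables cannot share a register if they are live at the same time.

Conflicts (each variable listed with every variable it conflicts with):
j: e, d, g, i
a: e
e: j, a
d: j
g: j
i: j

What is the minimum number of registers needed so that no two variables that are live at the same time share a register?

2

j and g conflict, so at least 2 registers are needed.
2 registers suffice: j=1, a=1, e=2, d=2, g=2, i=2. Every pair that conflicts lands in different registers.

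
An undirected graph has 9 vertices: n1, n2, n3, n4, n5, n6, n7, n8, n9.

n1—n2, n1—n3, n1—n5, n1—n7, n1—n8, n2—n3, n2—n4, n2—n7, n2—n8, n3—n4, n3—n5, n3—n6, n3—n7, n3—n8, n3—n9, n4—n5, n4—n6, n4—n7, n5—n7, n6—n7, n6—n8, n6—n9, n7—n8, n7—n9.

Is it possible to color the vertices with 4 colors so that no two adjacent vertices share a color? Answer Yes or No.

n1, n2, n3, n7, n8 are pairwise adjacent (a clique of size 5), so at least 5 colors are needed.
So 4 colors are not enough.

No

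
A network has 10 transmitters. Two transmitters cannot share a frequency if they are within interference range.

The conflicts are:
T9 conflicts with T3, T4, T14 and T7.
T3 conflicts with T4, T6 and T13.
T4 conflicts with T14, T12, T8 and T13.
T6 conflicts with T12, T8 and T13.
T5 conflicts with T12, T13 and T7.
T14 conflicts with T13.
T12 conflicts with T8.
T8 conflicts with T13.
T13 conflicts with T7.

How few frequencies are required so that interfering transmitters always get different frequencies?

T9, T3, T4 pairwise conflict, so at least 3 frequencies are needed.
3 frequencies suffice: frequency 1 → {T9, T12, T13}; frequency 2 → {T4, T6, T5}; frequency 3 → {T3, T14, T8, T7}. No two conflicting transmitters share a frequency.

3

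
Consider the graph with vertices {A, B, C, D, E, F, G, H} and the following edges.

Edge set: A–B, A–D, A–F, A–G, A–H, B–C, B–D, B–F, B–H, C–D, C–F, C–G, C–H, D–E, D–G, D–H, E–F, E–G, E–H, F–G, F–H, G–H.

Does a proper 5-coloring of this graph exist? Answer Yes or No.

The chromatic number is 4. C, D, G, H form a clique, so at least 4 colors are needed.
4 colors suffice: color red → {H}; color blue → {D, F}; color green → {B, G}; color yellow → {A, C, E}.
Since 5 ≥ 4, a proper 5-coloring certainly exists.

Yes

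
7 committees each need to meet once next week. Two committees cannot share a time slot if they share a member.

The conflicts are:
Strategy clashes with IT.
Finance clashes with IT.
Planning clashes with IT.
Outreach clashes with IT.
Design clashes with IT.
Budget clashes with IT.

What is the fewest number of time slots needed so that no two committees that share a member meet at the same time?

Finance and IT conflict, so at least 2 time slots are needed.
2 time slots suffice: time slot 1 → {IT}; time slot 2 → {Strategy, Finance, Planning, Outreach, Design, Budget}. No two conflicting committees share a time slot.

2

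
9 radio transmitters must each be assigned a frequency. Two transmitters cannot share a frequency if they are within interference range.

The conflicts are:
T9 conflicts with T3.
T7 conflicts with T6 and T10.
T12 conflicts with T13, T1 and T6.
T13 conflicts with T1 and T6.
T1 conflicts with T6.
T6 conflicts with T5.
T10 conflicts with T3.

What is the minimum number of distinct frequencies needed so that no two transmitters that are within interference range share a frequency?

4

T12, T13, T1, T6 all conflict with each other, so at least 4 frequencies are needed.
4 frequencies suffice: frequency 1 → {T6, T3}; frequency 2 → {T9, T12, T5, T10}; frequency 3 → {T7, T13}; frequency 4 → {T1}. Each listed conflict is separated.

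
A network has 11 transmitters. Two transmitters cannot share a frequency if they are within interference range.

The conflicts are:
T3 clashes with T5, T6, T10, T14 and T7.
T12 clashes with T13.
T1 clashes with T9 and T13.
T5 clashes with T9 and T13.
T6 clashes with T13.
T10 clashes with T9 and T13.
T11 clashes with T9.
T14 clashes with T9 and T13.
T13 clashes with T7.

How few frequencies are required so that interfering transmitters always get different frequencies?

T1 and T13 conflict, so at least 2 frequencies are needed.
2 frequencies suffice: T3=1, T12=2, T1=2, T5=2, T6=2, T10=2, T11=2, T14=2, T9=1, T13=1, T7=2. No two conflicting transmitters share a frequency.

2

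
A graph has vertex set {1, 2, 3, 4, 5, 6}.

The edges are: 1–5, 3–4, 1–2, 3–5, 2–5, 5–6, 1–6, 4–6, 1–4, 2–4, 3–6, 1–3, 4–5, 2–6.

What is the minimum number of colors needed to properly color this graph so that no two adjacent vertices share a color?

5

1, 3, 4, 5, 6 form a clique, so at least 5 colors are needed.
5 colors suffice: color a → {1}; color b → {6}; color c → {5}; color d → {4}; color e → {2, 3}. No two adjacent vertices share a color.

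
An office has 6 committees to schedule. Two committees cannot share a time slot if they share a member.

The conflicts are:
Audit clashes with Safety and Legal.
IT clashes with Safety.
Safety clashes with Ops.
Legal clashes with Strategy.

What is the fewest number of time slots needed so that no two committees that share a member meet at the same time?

2

Safety and Ops conflict, so at least 2 time slots are needed.
Using 2 time slots: Audit=2, IT=2, Safety=1, Legal=1, Ops=2, Strategy=2. Each listed conflict is separated.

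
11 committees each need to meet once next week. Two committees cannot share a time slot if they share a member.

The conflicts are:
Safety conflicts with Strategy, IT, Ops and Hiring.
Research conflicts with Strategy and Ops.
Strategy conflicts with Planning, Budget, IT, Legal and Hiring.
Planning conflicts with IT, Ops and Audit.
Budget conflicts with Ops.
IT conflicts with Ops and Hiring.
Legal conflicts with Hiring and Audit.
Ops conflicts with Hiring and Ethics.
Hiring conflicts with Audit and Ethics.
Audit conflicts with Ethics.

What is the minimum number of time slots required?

4

Safety, IT, Ops, Hiring all conflict with each other, so at least 4 time slots are needed.
4 time slots suffice: time slot 1 → {Strategy, Ops, Audit}; time slot 2 → {Research, Planning, Budget, Hiring}; time slot 3 → {IT, Legal, Ethics}; time slot 4 → {Safety}. Each listed conflict is separated.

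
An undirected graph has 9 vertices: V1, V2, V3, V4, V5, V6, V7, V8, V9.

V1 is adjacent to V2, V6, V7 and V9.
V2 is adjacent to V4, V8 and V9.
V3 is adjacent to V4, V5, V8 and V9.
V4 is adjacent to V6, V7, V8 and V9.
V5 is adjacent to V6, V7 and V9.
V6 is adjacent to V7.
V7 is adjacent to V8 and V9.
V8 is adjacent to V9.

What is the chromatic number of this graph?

4

V3, V4, V8, V9 are pairwise adjacent (a clique of size 4), so at least 4 colors are needed.
4 colors suffice: color 1 → {V6, V9}; color 2 → {V1, V4, V5}; color 3 → {V2, V3, V7}; color 4 → {V8}. Each edge has distinct colors on its endpoints.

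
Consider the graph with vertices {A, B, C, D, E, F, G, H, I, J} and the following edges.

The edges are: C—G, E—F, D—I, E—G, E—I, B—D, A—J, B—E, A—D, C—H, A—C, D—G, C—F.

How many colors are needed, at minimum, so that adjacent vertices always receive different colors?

2

A and J are adjacent, so at least 2 colors are needed.
2 colors suffice: A=2, B=2, C=1, D=1, E=1, F=2, G=2, H=2, I=2, J=1. Every edge joins two different colors.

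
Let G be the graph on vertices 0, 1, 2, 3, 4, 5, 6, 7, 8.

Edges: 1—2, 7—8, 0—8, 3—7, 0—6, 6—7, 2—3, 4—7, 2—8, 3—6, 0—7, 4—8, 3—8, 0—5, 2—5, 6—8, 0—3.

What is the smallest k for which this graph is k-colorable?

5

0, 3, 6, 7, 8 form a clique, so at least 5 colors are needed.
5 colors suffice: color a → {1, 5, 8}; color b → {2, 7}; color c → {0, 4}; color d → {3}; color e → {6}. Every edge joins two different colors.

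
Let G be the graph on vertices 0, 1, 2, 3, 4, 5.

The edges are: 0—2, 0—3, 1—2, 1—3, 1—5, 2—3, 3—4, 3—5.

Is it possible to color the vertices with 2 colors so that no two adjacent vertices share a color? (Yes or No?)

0, 2, 3 are pairwise adjacent, so at least 3 colors are needed.
So 2 colors are not enough.

No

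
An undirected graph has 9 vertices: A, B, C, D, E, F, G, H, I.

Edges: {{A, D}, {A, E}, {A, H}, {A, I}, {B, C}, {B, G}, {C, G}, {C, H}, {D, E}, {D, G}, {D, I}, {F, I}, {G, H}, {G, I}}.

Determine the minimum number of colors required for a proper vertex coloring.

D, G, I are mutually adjacent, so at least 3 colors are needed.
3 colors suffice: color 1 → {A, F, G}; color 2 → {B, D, H}; color 3 → {C, E, I}. No two adjacent vertices share a color.

3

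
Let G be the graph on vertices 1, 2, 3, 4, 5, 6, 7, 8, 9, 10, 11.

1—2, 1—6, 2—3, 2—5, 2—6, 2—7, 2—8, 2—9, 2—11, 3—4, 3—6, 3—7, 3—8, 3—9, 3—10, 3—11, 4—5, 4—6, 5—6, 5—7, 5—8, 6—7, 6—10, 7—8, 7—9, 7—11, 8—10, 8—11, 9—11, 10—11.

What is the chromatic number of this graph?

2, 3, 7, 8, 11 are mutually adjacent (a clique of size 5), so at least 5 colors are needed.
5 colors suffice: 1=blue, 2=red, 3=blue, 4=red, 5=blue, 6=yellow, 7=green, 8=purple, 9=purple, 10=red, 11=yellow. Each edge has distinct colors on its endpoints.

5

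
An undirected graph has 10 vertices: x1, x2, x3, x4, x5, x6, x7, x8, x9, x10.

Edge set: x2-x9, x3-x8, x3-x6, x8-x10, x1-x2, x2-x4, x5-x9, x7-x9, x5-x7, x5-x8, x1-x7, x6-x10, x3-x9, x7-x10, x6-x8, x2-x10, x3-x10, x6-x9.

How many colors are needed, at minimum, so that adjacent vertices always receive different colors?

4

x3, x6, x8, x10 are mutually adjacent (a clique of size 4), so at least 4 colors are needed.
4 colors suffice: color 1 → {x1, x4, x9, x10}; color 2 → {x2, x7, x8}; color 3 → {x3, x5}; color 4 → {x6}. Each edge has distinct colors on its endpoints.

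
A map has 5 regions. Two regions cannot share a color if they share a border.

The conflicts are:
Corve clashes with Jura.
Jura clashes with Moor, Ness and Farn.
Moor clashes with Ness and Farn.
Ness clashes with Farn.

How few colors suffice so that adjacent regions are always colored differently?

4

Jura, Moor, Ness, Farn pairwise conflict, so at least 4 colors are needed.
4 colors suffice: color 1 → {Jura}; color 2 → {Corve, Farn}; color 3 → {Moor}; color 4 → {Ness}. Every pair that conflicts lands in different colors.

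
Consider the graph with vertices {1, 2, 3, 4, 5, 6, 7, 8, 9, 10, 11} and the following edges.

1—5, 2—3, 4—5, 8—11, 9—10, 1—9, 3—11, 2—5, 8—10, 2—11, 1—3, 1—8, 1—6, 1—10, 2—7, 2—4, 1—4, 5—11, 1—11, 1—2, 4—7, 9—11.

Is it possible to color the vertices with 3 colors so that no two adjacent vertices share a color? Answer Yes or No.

1, 2, 3, 11 form a clique, so at least 4 colors are needed.
So 3 colors are not enough.

No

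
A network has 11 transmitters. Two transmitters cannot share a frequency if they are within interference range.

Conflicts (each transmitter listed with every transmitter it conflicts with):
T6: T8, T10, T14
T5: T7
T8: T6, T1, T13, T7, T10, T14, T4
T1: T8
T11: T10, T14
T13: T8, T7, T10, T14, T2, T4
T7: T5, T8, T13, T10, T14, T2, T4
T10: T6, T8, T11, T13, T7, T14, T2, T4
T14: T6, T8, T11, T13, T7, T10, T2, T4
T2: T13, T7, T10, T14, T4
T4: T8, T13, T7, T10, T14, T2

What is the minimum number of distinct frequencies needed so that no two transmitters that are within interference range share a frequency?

6

T8, T13, T7, T10, T14, T4 all conflict with each other, so at least 6 frequencies are needed.
6 frequencies suffice: frequency 1 → {T5, T1, T10}; frequency 2 → {T14}; frequency 3 → {T8, T11, T2}; frequency 4 → {T6, T7}; frequency 5 → {T4}; frequency 6 → {T13}. Each listed conflict is separated.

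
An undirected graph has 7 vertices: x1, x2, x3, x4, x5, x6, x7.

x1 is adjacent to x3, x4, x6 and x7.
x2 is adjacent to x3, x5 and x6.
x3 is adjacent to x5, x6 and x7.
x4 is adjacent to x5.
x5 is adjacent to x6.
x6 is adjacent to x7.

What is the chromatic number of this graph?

4

x2, x3, x5, x6 form a clique, so at least 4 colors are needed.
4 colors suffice: color 1 → {x4, x6}; color 2 → {x3}; color 3 → {x1, x5}; color 4 → {x2, x7}. Each edge has distinct colors on its endpoints.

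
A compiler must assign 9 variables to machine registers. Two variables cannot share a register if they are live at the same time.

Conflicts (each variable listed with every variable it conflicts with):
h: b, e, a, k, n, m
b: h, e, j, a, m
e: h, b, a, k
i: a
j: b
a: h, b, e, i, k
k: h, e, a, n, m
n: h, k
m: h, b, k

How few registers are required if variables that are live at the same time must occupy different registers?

4

h, e, a, k pairwise conflict, so at least 4 registers are needed.
A valid assignment using 4 registers: h=1, b=3, e=4, i=1, j=1, a=2, k=3, n=2, m=2. No two conflicting variables share a register.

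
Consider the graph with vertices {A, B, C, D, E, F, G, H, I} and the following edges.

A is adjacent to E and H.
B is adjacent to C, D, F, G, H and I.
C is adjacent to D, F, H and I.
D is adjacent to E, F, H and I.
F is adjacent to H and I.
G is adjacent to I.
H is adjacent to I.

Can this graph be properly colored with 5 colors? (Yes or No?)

B, C, D, F, H, I are mutually adjacent (a clique of size 6), so at least 6 colors are needed.
So 5 colors are not enough.

No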